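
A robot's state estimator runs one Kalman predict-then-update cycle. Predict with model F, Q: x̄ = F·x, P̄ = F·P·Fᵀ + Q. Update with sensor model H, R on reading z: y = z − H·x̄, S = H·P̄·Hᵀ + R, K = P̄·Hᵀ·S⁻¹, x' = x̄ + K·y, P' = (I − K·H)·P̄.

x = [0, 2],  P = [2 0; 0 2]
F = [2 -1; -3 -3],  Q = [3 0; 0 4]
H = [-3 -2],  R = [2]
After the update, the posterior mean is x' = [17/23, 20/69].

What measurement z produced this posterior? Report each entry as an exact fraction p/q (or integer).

z = [-3]

x̄ = F·x = [-2, -6]
P̄ = F·P·Fᵀ + Q = [13 -6; -6 40]
S = H·P̄·Hᵀ + R = [207]
K = P̄·Hᵀ·S⁻¹ = [-3/23; -62/207]
x' − x̄ = [63/23, 434/69] = K·y
y = (KᵀK)⁻¹·Kᵀ·(x' − x̄) = [-21]
z = y + H·x̄ = [-21] + [18] = [-3]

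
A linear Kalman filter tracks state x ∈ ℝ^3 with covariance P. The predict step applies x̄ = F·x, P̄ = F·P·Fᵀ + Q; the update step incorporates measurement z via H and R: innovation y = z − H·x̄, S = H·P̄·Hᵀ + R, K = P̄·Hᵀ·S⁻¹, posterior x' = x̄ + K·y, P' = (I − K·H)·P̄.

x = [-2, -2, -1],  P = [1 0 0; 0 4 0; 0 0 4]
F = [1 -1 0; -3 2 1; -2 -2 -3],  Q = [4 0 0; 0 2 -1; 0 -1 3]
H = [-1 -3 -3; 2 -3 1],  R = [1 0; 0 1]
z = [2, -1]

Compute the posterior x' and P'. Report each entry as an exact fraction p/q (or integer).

x̄ = F·x = [0, 1, 11]
P̄ = F·P·Fᵀ + Q = [9 -11 6; -11 31 -23; 6 -23 59]
y = z − H·x̄ = [38, -9]
S = H·P̄·Hᵀ + R = [376 -63; -63 669]
K = P̄·Hᵀ·S⁻¹ = [507/16505 1454/16505; -5797/82525 -17569/82525; -22482/82525 45458/247575]
x' = x̄ + K·y = [1236/3301, 4072/16505, -16583/16505]
P' = (I − K·H)·P̄ = [12525/3301 25688/16505 -46732/16505; 25688/16505 58392/82525 -99273/82525; -46732/16505 -99273/82525 553961/247575]

x' = [1236/3301, 4072/16505, -16583/16505]
P' = [12525/3301 25688/16505 -46732/16505; 25688/16505 58392/82525 -99273/82525; -46732/16505 -99273/82525 553961/247575]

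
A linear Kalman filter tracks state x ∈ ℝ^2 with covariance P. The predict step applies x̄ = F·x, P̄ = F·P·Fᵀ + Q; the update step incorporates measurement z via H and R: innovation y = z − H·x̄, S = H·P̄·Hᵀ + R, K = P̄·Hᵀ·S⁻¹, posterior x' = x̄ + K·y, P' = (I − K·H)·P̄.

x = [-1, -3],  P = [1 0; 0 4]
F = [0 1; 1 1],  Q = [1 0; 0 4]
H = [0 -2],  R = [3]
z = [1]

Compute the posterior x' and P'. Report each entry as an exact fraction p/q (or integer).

x̄ = F·x = [-3, -4]
P̄ = F·P·Fᵀ + Q = [5 4; 4 9]
y = z − H·x̄ = [-7]
S = H·P̄·Hᵀ + R = [39]
K = P̄·Hᵀ·S⁻¹ = [-8/39; -6/13]
x' = x̄ + K·y = [-61/39, -10/13]
P' = (I − K·H)·P̄ = [131/39 4/13; 4/13 9/13]

x' = [-61/39, -10/13]
P' = [131/39 4/13; 4/13 9/13]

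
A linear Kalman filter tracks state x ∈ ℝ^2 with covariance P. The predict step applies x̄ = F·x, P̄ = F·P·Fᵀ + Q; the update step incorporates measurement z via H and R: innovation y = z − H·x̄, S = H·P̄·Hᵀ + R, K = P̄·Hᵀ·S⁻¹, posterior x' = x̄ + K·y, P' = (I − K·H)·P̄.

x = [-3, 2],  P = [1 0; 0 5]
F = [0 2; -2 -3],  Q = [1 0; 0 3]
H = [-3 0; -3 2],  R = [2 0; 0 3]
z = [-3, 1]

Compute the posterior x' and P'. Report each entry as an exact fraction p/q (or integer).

x' = [10361/8999, 21298/8999]
P' = [1662/8999 2124/8999; 2124/8999 8952/8999]

x̄ = F·x = [4, 0]
P̄ = F·P·Fᵀ + Q = [21 -30; -30 52]
y = z − H·x̄ = [9, 13]
S = H·P̄·Hᵀ + R = [191 369; 369 760]
K = P̄·Hᵀ·S⁻¹ = [-2493/8999 -246/8999; -3186/8999 3844/8999]
x' = x̄ + K·y = [10361/8999, 21298/8999]
P' = (I − K·H)·P̄ = [1662/8999 2124/8999; 2124/8999 8952/8999]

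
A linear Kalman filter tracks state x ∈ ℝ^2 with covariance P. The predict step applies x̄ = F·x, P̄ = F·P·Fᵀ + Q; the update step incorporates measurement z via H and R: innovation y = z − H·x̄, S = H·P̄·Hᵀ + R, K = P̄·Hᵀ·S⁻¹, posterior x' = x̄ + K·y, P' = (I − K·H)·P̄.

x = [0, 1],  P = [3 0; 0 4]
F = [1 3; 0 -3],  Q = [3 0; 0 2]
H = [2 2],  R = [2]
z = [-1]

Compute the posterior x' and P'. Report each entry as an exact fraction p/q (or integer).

x' = [45/17, -53/17]
P' = [642/17 -636/17; -636/17 638/17]

x̄ = F·x = [3, -3]
P̄ = F·P·Fᵀ + Q = [42 -36; -36 38]
y = z − H·x̄ = [-1]
S = H·P̄·Hᵀ + R = [34]
K = P̄·Hᵀ·S⁻¹ = [6/17; 2/17]
x' = x̄ + K·y = [45/17, -53/17]
P' = (I − K·H)·P̄ = [642/17 -636/17; -636/17 638/17]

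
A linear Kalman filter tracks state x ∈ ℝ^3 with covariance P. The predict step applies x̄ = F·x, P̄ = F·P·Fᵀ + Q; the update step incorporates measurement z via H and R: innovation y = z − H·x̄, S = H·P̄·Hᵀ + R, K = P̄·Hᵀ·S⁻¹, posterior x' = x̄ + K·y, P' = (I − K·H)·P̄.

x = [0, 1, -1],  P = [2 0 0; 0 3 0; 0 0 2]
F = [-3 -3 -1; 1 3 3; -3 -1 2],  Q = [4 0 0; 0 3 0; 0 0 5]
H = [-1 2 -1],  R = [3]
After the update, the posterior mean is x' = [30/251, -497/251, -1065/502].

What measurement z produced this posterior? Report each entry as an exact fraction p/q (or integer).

z = [-2]

x̄ = F·x = [-2, 0, -3]
P̄ = F·P·Fᵀ + Q = [51 -39 23; -39 50 -3; 23 -3 34]
S = H·P̄·Hᵀ + R = [502]
K = P̄·Hᵀ·S⁻¹ = [-76/251; 71/251; -63/502]
x' − x̄ = [532/251, -497/251, 441/502] = K·y
y = (KᵀK)⁻¹·Kᵀ·(x' − x̄) = [-7]
z = y + H·x̄ = [-7] + [5] = [-2]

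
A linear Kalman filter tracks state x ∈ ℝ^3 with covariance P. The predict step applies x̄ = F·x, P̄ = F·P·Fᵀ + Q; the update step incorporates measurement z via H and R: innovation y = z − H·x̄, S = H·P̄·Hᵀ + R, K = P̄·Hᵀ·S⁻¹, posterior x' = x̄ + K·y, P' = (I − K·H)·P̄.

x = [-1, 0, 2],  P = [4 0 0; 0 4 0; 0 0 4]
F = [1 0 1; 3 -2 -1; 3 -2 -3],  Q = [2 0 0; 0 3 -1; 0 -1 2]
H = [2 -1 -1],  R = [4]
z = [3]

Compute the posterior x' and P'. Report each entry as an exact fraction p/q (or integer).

x̄ = F·x = [1, -5, -9]
P̄ = F·P·Fᵀ + Q = [10 8 0; 8 59 63; 0 63 90]
y = z − H·x̄ = [-13]
S = H·P̄·Hᵀ + R = [287]
K = P̄·Hᵀ·S⁻¹ = [12/287; -106/287; -153/287]
x' = x̄ + K·y = [131/287, -57/287, -594/287]
P' = (I − K·H)·P̄ = [2726/287 3568/287 1836/287; 3568/287 5697/287 1863/287; 1836/287 1863/287 2421/287]

x' = [131/287, -57/287, -594/287]
P' = [2726/287 3568/287 1836/287; 3568/287 5697/287 1863/287; 1836/287 1863/287 2421/287]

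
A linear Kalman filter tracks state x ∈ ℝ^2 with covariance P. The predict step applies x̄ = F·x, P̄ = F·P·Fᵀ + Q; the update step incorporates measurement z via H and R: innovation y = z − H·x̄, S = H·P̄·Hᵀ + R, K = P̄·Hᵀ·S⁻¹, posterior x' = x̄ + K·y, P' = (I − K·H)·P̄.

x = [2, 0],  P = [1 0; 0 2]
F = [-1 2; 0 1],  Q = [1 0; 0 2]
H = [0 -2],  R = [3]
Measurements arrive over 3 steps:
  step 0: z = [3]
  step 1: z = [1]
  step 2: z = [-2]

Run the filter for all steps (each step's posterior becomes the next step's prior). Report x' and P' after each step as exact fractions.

step 0: x̄ = F·x = [-2, 0]
step 0: P̄ = F·P·Fᵀ + Q = [10 4; 4 4]
step 0: y = z − H·x̄ = [3]
step 0: S = H·P̄·Hᵀ + R = [19]
step 0: K = P̄·Hᵀ·S⁻¹ = [-8/19; -8/19]
step 0: x' = x̄ + K·y = [-62/19, -24/19]
step 0: P' = (I − K·H)·P̄ = [126/19 12/19; 12/19 12/19]
step 1: x̄ = F·x = [14/19, -24/19]
step 1: P̄ = F·P·Fᵀ + Q = [145/19 12/19; 12/19 50/19]
step 1: y = z − H·x̄ = [-29/19]
step 1: S = H·P̄·Hᵀ + R = [257/19]
step 1: K = P̄·Hᵀ·S⁻¹ = [-24/257; -100/257]
step 1: x' = x̄ + K·y = [226/257, -172/257]
step 1: P' = (I − K·H)·P̄ = [1931/257 36/257; 36/257 150/257]
step 2: x̄ = F·x = [-570/257, -172/257]
step 2: P̄ = F·P·Fᵀ + Q = [2644/257 264/257; 264/257 664/257]
step 2: y = z − H·x̄ = [-858/257]
step 2: S = H·P̄·Hᵀ + R = [3427/257]
step 2: K = P̄·Hᵀ·S⁻¹ = [-528/3427; -1328/3427]
step 2: x' = x̄ + K·y = [-5838/3427, 2140/3427]
step 2: P' = (I − K·H)·P̄ = [34172/3427 792/3427; 792/3427 1992/3427]

step 0: x' = [-62/19, -24/19], P' = [126/19 12/19; 12/19 12/19]
step 1: x' = [226/257, -172/257], P' = [1931/257 36/257; 36/257 150/257]
step 2: x' = [-5838/3427, 2140/3427], P' = [34172/3427 792/3427; 792/3427 1992/3427]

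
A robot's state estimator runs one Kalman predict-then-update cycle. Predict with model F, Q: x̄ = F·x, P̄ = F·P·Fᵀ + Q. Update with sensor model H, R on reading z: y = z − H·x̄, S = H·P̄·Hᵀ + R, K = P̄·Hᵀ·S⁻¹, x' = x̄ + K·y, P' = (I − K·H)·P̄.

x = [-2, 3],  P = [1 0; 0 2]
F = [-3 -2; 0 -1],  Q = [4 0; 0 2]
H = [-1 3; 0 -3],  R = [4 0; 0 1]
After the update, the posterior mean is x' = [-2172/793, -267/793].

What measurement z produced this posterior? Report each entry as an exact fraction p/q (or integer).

x̄ = F·x = [0, -3]
P̄ = F·P·Fᵀ + Q = [21 4; 4 4]
S = H·P̄·Hᵀ + R = [37 -24; -24 37]
K = P̄·Hᵀ·S⁻¹ = [-621/793 -660/793; 8/793 -252/793]
x' − x̄ = [-2172/793, 2112/793] = K·y
y = (KᵀK)⁻¹·Kᵀ·(x' − x̄) = [12, -8]
z = y + H·x̄ = [12, -8] + [-9, 9] = [3, 1]

z = [3, 1]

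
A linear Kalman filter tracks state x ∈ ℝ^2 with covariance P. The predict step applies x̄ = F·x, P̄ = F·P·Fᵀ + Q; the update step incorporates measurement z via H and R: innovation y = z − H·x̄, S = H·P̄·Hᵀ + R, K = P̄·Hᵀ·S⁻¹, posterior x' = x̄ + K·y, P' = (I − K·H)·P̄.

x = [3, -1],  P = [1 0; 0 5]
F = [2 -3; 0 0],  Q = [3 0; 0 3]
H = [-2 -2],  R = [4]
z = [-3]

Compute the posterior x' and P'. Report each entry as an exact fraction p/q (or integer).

x' = [57/28, -45/112]
P' = [26/7 -39/14; -39/14 159/56]

x̄ = F·x = [9, 0]
P̄ = F·P·Fᵀ + Q = [52 0; 0 3]
y = z − H·x̄ = [15]
S = H·P̄·Hᵀ + R = [224]
K = P̄·Hᵀ·S⁻¹ = [-13/28; -3/112]
x' = x̄ + K·y = [57/28, -45/112]
P' = (I − K·H)·P̄ = [26/7 -39/14; -39/14 159/56]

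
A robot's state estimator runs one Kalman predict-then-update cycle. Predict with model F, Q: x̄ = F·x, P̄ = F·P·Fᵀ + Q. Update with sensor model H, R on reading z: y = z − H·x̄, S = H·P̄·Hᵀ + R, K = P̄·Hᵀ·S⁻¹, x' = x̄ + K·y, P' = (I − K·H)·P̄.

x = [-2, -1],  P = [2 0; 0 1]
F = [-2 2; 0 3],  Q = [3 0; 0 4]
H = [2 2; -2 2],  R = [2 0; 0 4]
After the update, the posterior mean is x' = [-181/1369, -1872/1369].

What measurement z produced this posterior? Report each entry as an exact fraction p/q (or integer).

x̄ = F·x = [2, -3]
P̄ = F·P·Fᵀ + Q = [15 6; 6 13]
S = H·P̄·Hᵀ + R = [162 -8; -8 68]
K = P̄·Hᵀ·S⁻¹ = [339/1369 -645/2738; 337/1369 643/2738]
x' − x̄ = [-2919/1369, 2235/1369] = K·y
y = (KᵀK)⁻¹·Kᵀ·(x' − x̄) = [-1, 8]
z = y + H·x̄ = [-1, 8] + [-2, -10] = [-3, -2]

z = [-3, -2]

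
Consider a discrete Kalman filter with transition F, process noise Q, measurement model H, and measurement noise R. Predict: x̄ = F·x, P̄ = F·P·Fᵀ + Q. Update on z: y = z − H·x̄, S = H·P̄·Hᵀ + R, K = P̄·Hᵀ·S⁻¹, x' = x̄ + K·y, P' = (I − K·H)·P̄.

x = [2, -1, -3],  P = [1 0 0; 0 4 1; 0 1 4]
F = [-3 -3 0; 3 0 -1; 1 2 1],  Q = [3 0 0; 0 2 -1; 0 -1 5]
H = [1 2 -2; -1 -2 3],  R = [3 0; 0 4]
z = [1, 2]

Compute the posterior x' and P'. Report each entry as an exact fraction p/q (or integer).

x̄ = F·x = [-3, 9, -3]
P̄ = F·P·Fᵀ + Q = [48 -6 -30; -6 15 -4; -30 -4 30]
y = z − H·x̄ = [-20, 26]
S = H·P̄·Hᵀ + R = [359 -454; -454 586]
K = P̄·Hᵀ·S⁻¹ = [-474/2129 -825/2129; 1204/2129 802/2129; 342/2129 730/2129]
x' = x̄ + K·y = [-18357/2129, 15933/2129, 5753/2129]
P' = (I − K·H)·P̄ = [43746/2129 -27306/2129 -4722/2129; -27306/2129 22279/2129 6820/2129; -4722/2129 6820/2129 3946/2129]

x' = [-18357/2129, 15933/2129, 5753/2129]
P' = [43746/2129 -27306/2129 -4722/2129; -27306/2129 22279/2129 6820/2129; -4722/2129 6820/2129 3946/2129]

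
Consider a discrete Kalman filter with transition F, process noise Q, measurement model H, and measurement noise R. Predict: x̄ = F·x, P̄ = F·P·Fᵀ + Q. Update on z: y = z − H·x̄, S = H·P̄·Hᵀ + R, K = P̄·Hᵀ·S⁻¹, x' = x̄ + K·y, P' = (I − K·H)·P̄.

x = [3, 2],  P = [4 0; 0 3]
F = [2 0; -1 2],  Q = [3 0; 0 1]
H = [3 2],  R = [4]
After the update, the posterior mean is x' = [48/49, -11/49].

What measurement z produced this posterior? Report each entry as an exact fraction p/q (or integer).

x̄ = F·x = [6, 1]
P̄ = F·P·Fᵀ + Q = [19 -8; -8 17]
S = H·P̄·Hᵀ + R = [147]
K = P̄·Hᵀ·S⁻¹ = [41/147; 10/147]
x' − x̄ = [-246/49, -60/49] = K·y
y = (KᵀK)⁻¹·Kᵀ·(x' − x̄) = [-18]
z = y + H·x̄ = [-18] + [20] = [2]

z = [2]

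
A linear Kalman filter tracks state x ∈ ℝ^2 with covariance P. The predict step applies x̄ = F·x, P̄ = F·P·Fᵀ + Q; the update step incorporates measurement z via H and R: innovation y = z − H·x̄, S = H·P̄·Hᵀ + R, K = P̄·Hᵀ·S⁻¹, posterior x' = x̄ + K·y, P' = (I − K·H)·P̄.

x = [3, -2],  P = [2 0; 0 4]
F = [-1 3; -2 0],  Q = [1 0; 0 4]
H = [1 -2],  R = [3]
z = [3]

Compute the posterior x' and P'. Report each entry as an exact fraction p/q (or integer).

x̄ = F·x = [-9, -6]
P̄ = F·P·Fᵀ + Q = [39 4; 4 12]
y = z − H·x̄ = [0]
S = H·P̄·Hᵀ + R = [74]
K = P̄·Hᵀ·S⁻¹ = [31/74; -10/37]
x' = x̄ + K·y = [-9, -6]
P' = (I − K·H)·P̄ = [1925/74 458/37; 458/37 244/37]

x' = [-9, -6]
P' = [1925/74 458/37; 458/37 244/37]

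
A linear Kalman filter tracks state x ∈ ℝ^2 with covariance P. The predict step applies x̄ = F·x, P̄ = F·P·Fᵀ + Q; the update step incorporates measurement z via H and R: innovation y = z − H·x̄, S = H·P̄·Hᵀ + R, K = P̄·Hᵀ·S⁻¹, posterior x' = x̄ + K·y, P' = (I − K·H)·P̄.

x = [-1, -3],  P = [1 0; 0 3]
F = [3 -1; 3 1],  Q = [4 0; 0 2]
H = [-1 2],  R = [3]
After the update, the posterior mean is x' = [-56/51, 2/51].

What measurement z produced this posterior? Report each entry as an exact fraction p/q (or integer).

z = [2]

x̄ = F·x = [0, -6]
P̄ = F·P·Fᵀ + Q = [16 6; 6 14]
S = H·P̄·Hᵀ + R = [51]
K = P̄·Hᵀ·S⁻¹ = [-4/51; 22/51]
x' − x̄ = [-56/51, 308/51] = K·y
y = (KᵀK)⁻¹·Kᵀ·(x' − x̄) = [14]
z = y + H·x̄ = [14] + [-12] = [2]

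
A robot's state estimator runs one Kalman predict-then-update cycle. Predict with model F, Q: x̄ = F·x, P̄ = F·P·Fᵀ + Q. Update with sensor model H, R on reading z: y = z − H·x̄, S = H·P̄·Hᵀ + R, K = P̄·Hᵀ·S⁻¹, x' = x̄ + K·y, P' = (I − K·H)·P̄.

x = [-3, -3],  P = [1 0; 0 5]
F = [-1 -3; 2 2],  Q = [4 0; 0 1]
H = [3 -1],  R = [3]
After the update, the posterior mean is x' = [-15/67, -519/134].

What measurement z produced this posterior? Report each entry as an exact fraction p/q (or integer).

z = [3]

x̄ = F·x = [12, -12]
P̄ = F·P·Fᵀ + Q = [50 -32; -32 25]
S = H·P̄·Hᵀ + R = [670]
K = P̄·Hᵀ·S⁻¹ = [91/335; -121/670]
x' − x̄ = [-819/67, 1089/134] = K·y
y = (KᵀK)⁻¹·Kᵀ·(x' − x̄) = [-45]
z = y + H·x̄ = [-45] + [48] = [3]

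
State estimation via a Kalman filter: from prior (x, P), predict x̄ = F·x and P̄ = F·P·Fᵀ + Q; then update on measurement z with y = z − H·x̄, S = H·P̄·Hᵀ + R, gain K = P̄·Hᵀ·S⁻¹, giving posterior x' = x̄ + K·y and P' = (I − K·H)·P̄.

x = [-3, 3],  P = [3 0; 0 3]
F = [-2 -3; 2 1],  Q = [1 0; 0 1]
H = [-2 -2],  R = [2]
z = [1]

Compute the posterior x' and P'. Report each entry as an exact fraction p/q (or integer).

x' = [122/29, -142/29]
P' = [438/29 -419/29; -419/29 414/29]

x̄ = F·x = [-3, -3]
P̄ = F·P·Fᵀ + Q = [40 -21; -21 16]
y = z − H·x̄ = [-11]
S = H·P̄·Hᵀ + R = [58]
K = P̄·Hᵀ·S⁻¹ = [-19/29; 5/29]
x' = x̄ + K·y = [122/29, -142/29]
P' = (I − K·H)·P̄ = [438/29 -419/29; -419/29 414/29]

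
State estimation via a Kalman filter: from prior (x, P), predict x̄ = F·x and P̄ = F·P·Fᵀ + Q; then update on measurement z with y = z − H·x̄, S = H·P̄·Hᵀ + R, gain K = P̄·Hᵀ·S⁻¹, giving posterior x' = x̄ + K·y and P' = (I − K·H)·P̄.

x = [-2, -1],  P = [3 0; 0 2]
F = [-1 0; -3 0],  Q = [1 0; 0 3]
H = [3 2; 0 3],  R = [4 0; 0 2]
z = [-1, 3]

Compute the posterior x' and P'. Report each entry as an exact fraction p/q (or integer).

x' = [-2687/4775, 4149/4775]
P' = [1748/4775 -396/4775; -396/4775 942/4775]

x̄ = F·x = [2, 6]
P̄ = F·P·Fᵀ + Q = [4 9; 9 30]
y = z − H·x̄ = [-19, -15]
S = H·P̄·Hᵀ + R = [268 261; 261 272]
K = P̄·Hᵀ·S⁻¹ = [1113/4775 -594/4775; 174/4775 1413/4775]
x' = x̄ + K·y = [-2687/4775, 4149/4775]
P' = (I − K·H)·P̄ = [1748/4775 -396/4775; -396/4775 942/4775]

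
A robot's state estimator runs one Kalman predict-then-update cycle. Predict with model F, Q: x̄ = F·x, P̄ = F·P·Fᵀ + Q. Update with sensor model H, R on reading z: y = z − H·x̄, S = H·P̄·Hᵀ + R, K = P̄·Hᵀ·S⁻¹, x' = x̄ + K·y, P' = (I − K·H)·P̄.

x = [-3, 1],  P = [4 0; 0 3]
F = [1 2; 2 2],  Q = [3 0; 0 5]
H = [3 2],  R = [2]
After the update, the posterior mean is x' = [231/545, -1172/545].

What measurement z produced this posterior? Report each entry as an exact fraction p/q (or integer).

x̄ = F·x = [-1, -4]
P̄ = F·P·Fᵀ + Q = [19 20; 20 33]
S = H·P̄·Hᵀ + R = [545]
K = P̄·Hᵀ·S⁻¹ = [97/545; 126/545]
x' − x̄ = [776/545, 1008/545] = K·y
y = (KᵀK)⁻¹·Kᵀ·(x' − x̄) = [8]
z = y + H·x̄ = [8] + [-11] = [-3]

z = [-3]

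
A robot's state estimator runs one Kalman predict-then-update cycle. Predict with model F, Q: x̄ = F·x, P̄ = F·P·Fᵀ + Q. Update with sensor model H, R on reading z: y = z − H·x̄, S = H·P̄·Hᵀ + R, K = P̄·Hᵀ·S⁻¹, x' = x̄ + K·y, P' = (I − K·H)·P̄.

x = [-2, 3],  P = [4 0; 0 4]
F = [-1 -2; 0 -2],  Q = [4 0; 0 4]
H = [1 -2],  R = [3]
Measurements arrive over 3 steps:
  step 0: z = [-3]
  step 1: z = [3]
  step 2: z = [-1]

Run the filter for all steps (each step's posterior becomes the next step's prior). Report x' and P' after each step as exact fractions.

step 0: x' = [-84/43, 6/43], P' = [968/43 496/43; 496/43 284/43]
step 1: x' = [1860/1109, -684/1109], P' = [109868/1109 54928/1109; 54928/1109 28196/1109]
step 2: x' = [-9716/28447, 12544/28447], P' = [11458800/28447 5727120/28447; 5727120/28447 2881260/28447]

step 0: x̄ = F·x = [-4, -6]
step 0: P̄ = F·P·Fᵀ + Q = [24 16; 16 20]
step 0: y = z − H·x̄ = [-11]
step 0: S = H·P̄·Hᵀ + R = [43]
step 0: K = P̄·Hᵀ·S⁻¹ = [-8/43; -24/43]
step 0: x' = x̄ + K·y = [-84/43, 6/43]
step 0: P' = (I − K·H)·P̄ = [968/43 496/43; 496/43 284/43]
step 1: x̄ = F·x = [72/43, -12/43]
step 1: P̄ = F·P·Fᵀ + Q = [4260/43 2128/43; 2128/43 1308/43]
step 1: y = z − H·x̄ = [33/43]
step 1: S = H·P̄·Hᵀ + R = [1109/43]
step 1: K = P̄·Hᵀ·S⁻¹ = [4/1109; -488/1109]
step 1: x' = x̄ + K·y = [1860/1109, -684/1109]
step 1: P' = (I − K·H)·P̄ = [109868/1109 54928/1109; 54928/1109 28196/1109]
step 2: x̄ = F·x = [-492/1109, 1368/1109]
step 2: P̄ = F·P·Fᵀ + Q = [446800/1109 222640/1109; 222640/1109 117220/1109]
step 2: y = z − H·x̄ = [2119/1109]
step 2: S = H·P̄·Hᵀ + R = [28447/1109]
step 2: K = P̄·Hᵀ·S⁻¹ = [1520/28447; -11800/28447]
step 2: x' = x̄ + K·y = [-9716/28447, 12544/28447]
step 2: P' = (I − K·H)·P̄ = [11458800/28447 5727120/28447; 5727120/28447 2881260/28447]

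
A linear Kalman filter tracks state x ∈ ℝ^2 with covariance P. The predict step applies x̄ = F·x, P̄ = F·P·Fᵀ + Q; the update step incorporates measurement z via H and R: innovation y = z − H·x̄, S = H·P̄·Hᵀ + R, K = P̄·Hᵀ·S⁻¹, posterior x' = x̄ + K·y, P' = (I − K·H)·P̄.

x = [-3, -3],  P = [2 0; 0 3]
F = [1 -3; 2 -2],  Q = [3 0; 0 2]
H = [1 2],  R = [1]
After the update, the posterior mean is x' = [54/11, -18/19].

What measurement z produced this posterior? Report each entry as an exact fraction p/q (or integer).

z = [3]

x̄ = F·x = [6, 0]
P̄ = F·P·Fᵀ + Q = [32 22; 22 22]
S = H·P̄·Hᵀ + R = [209]
K = P̄·Hᵀ·S⁻¹ = [4/11; 6/19]
x' − x̄ = [-12/11, -18/19] = K·y
y = (KᵀK)⁻¹·Kᵀ·(x' − x̄) = [-3]
z = y + H·x̄ = [-3] + [6] = [3]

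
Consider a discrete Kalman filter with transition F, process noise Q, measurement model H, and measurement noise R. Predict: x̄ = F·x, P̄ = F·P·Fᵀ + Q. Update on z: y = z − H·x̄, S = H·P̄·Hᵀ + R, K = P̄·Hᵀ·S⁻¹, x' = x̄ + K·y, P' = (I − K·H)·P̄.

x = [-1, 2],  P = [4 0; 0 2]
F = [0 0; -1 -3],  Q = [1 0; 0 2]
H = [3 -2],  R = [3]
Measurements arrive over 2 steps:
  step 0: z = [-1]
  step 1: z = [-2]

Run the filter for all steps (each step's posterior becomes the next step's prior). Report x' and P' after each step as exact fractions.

step 0: x̄ = F·x = [0, -5]
step 0: P̄ = F·P·Fᵀ + Q = [1 0; 0 24]
step 0: y = z − H·x̄ = [-11]
step 0: S = H·P̄·Hᵀ + R = [108]
step 0: K = P̄·Hᵀ·S⁻¹ = [1/36; -4/9]
step 0: x' = x̄ + K·y = [-11/36, -1/9]
step 0: P' = (I − K·H)·P̄ = [11/12 4/3; 4/3 8/3]
step 1: x̄ = F·x = [0, 23/36]
step 1: P̄ = F·P·Fᵀ + Q = [1 0; 0 419/12]
step 1: y = z − H·x̄ = [-13/18]
step 1: S = H·P̄·Hᵀ + R = [455/3]
step 1: K = P̄·Hᵀ·S⁻¹ = [9/455; -419/910]
step 1: x' = x̄ + K·y = [-1/70, 34/35]
step 1: P' = (I − K·H)·P̄ = [428/455 1257/910; 1257/910 1257/455]

step 0: x' = [-11/36, -1/9], P' = [11/12 4/3; 4/3 8/3]
step 1: x' = [-1/70, 34/35], P' = [428/455 1257/910; 1257/910 1257/455]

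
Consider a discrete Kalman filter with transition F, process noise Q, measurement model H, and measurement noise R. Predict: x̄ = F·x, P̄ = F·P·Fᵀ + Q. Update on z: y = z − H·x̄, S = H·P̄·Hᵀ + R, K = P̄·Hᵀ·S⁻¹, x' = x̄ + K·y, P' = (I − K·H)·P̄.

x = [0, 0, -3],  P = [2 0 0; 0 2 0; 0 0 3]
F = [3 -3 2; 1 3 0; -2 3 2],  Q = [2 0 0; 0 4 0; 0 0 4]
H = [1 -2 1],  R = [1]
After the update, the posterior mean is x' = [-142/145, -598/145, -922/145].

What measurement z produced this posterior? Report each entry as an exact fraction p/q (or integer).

z = [1]

x̄ = F·x = [-6, 0, -6]
P̄ = F·P·Fᵀ + Q = [50 -12 -18; -12 24 14; -18 14 42]
S = H·P̄·Hᵀ + R = [145]
K = P̄·Hᵀ·S⁻¹ = [56/145; -46/145; -4/145]
x' − x̄ = [728/145, -598/145, -52/145] = K·y
y = (KᵀK)⁻¹·Kᵀ·(x' − x̄) = [13]
z = y + H·x̄ = [13] + [-12] = [1]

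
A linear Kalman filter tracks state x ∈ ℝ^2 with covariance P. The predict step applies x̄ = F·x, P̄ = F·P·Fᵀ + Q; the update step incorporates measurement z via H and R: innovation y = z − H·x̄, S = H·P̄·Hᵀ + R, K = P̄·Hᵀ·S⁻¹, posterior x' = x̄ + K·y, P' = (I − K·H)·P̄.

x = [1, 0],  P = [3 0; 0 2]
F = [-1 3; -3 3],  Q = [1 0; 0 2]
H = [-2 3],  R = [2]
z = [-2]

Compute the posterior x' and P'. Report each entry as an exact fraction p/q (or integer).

x' = [-4/189, -44/63]
P' = [2789/189 628/63; 628/63 146/21]

x̄ = F·x = [-1, -3]
P̄ = F·P·Fᵀ + Q = [22 27; 27 47]
y = z − H·x̄ = [5]
S = H·P̄·Hᵀ + R = [189]
K = P̄·Hᵀ·S⁻¹ = [37/189; 29/63]
x' = x̄ + K·y = [-4/189, -44/63]
P' = (I − K·H)·P̄ = [2789/189 628/63; 628/63 146/21]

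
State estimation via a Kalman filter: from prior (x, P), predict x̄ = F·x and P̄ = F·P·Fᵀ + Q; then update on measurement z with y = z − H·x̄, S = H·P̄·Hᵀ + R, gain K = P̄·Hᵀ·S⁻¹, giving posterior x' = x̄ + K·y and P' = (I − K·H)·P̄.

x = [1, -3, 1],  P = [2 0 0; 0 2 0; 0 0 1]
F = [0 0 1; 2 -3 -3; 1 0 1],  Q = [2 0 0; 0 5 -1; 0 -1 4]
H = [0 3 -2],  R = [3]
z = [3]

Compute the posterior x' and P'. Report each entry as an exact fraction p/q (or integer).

x' = [34/23, 64/23, 60/23]
P' = [1052/391 147/391 237/391; 147/391 1240/391 1680/391; 237/391 1680/391 2541/391]

x̄ = F·x = [1, 8, 2]
P̄ = F·P·Fᵀ + Q = [3 -3 1; -3 40 0; 1 0 7]
y = z − H·x̄ = [-17]
S = H·P̄·Hᵀ + R = [391]
K = P̄·Hᵀ·S⁻¹ = [-11/391; 120/391; -14/391]
x' = x̄ + K·y = [34/23, 64/23, 60/23]
P' = (I − K·H)·P̄ = [1052/391 147/391 237/391; 147/391 1240/391 1680/391; 237/391 1680/391 2541/391]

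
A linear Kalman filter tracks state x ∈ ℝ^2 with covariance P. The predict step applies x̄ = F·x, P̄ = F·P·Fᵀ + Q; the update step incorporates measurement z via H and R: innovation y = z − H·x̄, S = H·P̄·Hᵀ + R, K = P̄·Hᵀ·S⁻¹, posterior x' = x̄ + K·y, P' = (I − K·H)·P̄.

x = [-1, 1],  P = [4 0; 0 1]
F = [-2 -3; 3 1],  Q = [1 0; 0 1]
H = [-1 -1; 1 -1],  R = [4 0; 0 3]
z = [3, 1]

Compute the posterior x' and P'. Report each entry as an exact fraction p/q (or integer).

x' = [-1, -2]
P' = [85/62 -13/310; -13/310 2269/1550]

x̄ = F·x = [-1, -2]
P̄ = F·P·Fᵀ + Q = [26 -27; -27 38]
y = z − H·x̄ = [0, 0]
S = H·P̄·Hᵀ + R = [14 12; 12 121]
K = P̄·Hᵀ·S⁻¹ = [-103/310 73/155; -551/1550 -389/775]
x' = x̄ + K·y = [-1, -2]
P' = (I − K·H)·P̄ = [85/62 -13/310; -13/310 2269/1550]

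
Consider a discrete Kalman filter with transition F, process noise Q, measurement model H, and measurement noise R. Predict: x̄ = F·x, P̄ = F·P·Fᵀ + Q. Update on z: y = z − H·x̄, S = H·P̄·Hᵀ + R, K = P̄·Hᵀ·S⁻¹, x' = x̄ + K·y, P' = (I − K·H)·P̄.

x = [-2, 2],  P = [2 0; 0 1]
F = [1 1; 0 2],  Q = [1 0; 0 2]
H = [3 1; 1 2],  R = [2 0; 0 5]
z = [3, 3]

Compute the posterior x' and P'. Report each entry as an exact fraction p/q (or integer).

x' = [25/142, 452/213]
P' = [25/71 -30/71; -30/71 250/213]

x̄ = F·x = [0, 4]
P̄ = F·P·Fᵀ + Q = [4 2; 2 6]
y = z − H·x̄ = [-1, -5]
S = H·P̄·Hᵀ + R = [56 38; 38 41]
K = P̄·Hᵀ·S⁻¹ = [45/142 -7/71; -10/213 82/213]
x' = x̄ + K·y = [25/142, 452/213]
P' = (I − K·H)·P̄ = [25/71 -30/71; -30/71 250/213]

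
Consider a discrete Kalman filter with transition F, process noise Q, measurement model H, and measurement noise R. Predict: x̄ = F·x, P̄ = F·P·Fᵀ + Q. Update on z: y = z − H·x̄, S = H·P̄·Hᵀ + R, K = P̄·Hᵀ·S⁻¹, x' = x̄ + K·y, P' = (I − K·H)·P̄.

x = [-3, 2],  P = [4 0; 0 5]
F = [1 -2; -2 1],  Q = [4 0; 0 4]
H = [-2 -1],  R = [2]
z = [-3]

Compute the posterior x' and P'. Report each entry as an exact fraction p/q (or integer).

x' = [-127/67, 437/67]
P' = [432/67 -788/67; -788/67 1554/67]

x̄ = F·x = [-7, 8]
P̄ = F·P·Fᵀ + Q = [28 -18; -18 25]
y = z − H·x̄ = [-9]
S = H·P̄·Hᵀ + R = [67]
K = P̄·Hᵀ·S⁻¹ = [-38/67; 11/67]
x' = x̄ + K·y = [-127/67, 437/67]
P' = (I − K·H)·P̄ = [432/67 -788/67; -788/67 1554/67]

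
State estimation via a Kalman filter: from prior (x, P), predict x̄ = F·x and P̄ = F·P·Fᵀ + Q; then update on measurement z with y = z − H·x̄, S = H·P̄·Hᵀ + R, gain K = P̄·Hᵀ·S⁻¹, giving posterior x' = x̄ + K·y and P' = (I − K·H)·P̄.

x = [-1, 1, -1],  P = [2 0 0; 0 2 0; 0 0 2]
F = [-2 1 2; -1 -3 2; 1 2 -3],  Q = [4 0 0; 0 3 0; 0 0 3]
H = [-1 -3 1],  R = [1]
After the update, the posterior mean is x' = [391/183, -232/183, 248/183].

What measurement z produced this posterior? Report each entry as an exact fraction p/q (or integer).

z = [3]

x̄ = F·x = [1, -4, 4]
P̄ = F·P·Fᵀ + Q = [22 6 -12; 6 31 -26; -12 -26 31]
S = H·P̄·Hᵀ + R = [549]
K = P̄·Hᵀ·S⁻¹ = [-52/549; -125/549; 121/549]
x' − x̄ = [208/183, 500/183, -484/183] = K·y
y = (KᵀK)⁻¹·Kᵀ·(x' − x̄) = [-12]
z = y + H·x̄ = [-12] + [15] = [3]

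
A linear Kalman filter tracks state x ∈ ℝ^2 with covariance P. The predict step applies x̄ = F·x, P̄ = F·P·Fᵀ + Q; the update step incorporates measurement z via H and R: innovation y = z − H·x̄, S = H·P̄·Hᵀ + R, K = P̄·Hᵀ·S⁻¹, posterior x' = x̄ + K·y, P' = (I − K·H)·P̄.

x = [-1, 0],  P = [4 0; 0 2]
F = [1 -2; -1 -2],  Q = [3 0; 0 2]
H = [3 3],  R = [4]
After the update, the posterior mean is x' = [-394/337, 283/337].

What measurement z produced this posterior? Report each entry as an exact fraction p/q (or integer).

z = [-1]

x̄ = F·x = [-1, 1]
P̄ = F·P·Fᵀ + Q = [15 4; 4 14]
S = H·P̄·Hᵀ + R = [337]
K = P̄·Hᵀ·S⁻¹ = [57/337; 54/337]
x' − x̄ = [-57/337, -54/337] = K·y
y = (KᵀK)⁻¹·Kᵀ·(x' − x̄) = [-1]
z = y + H·x̄ = [-1] + [0] = [-1]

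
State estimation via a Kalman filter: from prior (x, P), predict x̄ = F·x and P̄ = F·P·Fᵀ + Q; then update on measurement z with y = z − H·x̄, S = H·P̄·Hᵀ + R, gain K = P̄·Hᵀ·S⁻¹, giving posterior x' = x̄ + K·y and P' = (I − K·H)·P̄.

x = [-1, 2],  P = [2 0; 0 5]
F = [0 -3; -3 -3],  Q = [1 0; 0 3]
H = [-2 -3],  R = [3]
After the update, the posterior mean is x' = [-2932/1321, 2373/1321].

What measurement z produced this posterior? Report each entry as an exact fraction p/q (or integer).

x̄ = F·x = [-6, -3]
P̄ = F·P·Fᵀ + Q = [46 45; 45 66]
S = H·P̄·Hᵀ + R = [1321]
K = P̄·Hᵀ·S⁻¹ = [-227/1321; -288/1321]
x' − x̄ = [4994/1321, 6336/1321] = K·y
y = (KᵀK)⁻¹·Kᵀ·(x' − x̄) = [-22]
z = y + H·x̄ = [-22] + [21] = [-1]

z = [-1]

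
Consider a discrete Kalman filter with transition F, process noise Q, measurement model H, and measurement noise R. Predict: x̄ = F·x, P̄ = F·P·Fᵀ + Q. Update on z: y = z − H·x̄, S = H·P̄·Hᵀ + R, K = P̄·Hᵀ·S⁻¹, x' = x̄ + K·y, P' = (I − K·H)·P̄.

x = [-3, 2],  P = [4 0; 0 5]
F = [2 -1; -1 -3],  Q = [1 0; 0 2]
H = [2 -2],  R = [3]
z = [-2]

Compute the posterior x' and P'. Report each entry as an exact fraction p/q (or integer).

x̄ = F·x = [-8, -3]
P̄ = F·P·Fᵀ + Q = [22 7; 7 51]
y = z − H·x̄ = [8]
S = H·P̄·Hᵀ + R = [239]
K = P̄·Hᵀ·S⁻¹ = [30/239; -88/239]
x' = x̄ + K·y = [-1672/239, -1421/239]
P' = (I − K·H)·P̄ = [4358/239 4313/239; 4313/239 4445/239]

x' = [-1672/239, -1421/239]
P' = [4358/239 4313/239; 4313/239 4445/239]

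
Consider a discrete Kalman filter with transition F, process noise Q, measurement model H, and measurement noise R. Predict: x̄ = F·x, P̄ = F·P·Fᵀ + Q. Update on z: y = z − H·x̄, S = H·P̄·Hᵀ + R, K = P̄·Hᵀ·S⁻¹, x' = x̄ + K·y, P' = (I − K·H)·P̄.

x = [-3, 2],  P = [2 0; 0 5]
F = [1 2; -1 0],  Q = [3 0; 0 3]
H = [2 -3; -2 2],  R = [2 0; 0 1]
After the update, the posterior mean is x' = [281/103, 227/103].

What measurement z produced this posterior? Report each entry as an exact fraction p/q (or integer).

z = [-1, -1]

x̄ = F·x = [1, 3]
P̄ = F·P·Fᵀ + Q = [25 -2; -2 5]
S = H·P̄·Hᵀ + R = [171 -150; -150 137]
K = P̄·Hᵀ·S⁻¹ = [-428/927 -278/309; -503/927 -152/309]
x' − x̄ = [178/103, -82/103] = K·y
y = (KᵀK)⁻¹·Kᵀ·(x' − x̄) = [6, -5]
z = y + H·x̄ = [6, -5] + [-7, 4] = [-1, -1]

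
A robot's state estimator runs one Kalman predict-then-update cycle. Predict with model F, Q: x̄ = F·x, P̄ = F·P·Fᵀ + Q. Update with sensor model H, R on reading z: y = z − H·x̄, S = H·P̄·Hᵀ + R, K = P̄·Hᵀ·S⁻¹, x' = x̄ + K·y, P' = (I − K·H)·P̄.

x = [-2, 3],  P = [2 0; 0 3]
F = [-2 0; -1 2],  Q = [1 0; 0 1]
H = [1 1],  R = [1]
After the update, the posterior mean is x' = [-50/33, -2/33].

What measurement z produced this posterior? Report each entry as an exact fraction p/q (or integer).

z = [-2]

x̄ = F·x = [4, 8]
P̄ = F·P·Fᵀ + Q = [9 4; 4 15]
S = H·P̄·Hᵀ + R = [33]
K = P̄·Hᵀ·S⁻¹ = [13/33; 19/33]
x' − x̄ = [-182/33, -266/33] = K·y
y = (KᵀK)⁻¹·Kᵀ·(x' − x̄) = [-14]
z = y + H·x̄ = [-14] + [12] = [-2]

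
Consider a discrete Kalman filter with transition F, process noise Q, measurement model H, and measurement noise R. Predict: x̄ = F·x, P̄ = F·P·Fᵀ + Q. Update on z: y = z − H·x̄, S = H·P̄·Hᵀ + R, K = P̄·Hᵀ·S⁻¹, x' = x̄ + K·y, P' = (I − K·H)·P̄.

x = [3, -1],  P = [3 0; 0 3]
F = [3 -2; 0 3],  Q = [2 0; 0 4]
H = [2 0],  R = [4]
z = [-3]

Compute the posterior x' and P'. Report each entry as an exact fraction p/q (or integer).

x' = [-101/84, 33/14]
P' = [41/42 -3/7; -3/7 163/7]

x̄ = F·x = [11, -3]
P̄ = F·P·Fᵀ + Q = [41 -18; -18 31]
y = z − H·x̄ = [-25]
S = H·P̄·Hᵀ + R = [168]
K = P̄·Hᵀ·S⁻¹ = [41/84; -3/14]
x' = x̄ + K·y = [-101/84, 33/14]
P' = (I − K·H)·P̄ = [41/42 -3/7; -3/7 163/7]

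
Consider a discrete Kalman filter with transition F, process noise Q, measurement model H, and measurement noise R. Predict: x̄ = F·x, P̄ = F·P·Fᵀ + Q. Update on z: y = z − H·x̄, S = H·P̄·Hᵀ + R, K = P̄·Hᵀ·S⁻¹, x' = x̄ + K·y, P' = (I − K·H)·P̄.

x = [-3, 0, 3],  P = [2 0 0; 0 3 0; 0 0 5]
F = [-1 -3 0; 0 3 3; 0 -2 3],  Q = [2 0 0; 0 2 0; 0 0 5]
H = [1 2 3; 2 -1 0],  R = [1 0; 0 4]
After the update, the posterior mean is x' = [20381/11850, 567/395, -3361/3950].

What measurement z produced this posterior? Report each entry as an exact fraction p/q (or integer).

z = [2, 2]

x̄ = F·x = [3, 9, 9]
P̄ = F·P·Fᵀ + Q = [31 -27 18; -27 74 27; 18 27 62]
S = H·P̄·Hᵀ + R = [1210 -140; -140 310]
K = P̄·Hᵀ·S⁻¹ = [2207/35550 11203/35550; 149/1185 -422/1185; 1354/5925 1567/11850]
x' − x̄ = [-15169/11850, -2988/395, -38911/3950] = K·y
y = (KᵀK)⁻¹·Kᵀ·(x' − x̄) = [-46, 5]
z = y + H·x̄ = [-46, 5] + [48, -3] = [2, 2]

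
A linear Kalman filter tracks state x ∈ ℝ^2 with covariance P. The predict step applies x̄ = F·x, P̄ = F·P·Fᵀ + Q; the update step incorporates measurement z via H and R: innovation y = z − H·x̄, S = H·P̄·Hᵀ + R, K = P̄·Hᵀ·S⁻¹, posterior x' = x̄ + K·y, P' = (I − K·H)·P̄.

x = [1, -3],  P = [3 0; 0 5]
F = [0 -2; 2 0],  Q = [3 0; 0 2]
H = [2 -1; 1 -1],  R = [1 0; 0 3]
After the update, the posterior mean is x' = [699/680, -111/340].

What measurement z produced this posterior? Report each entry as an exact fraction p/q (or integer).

z = [2, 3]

x̄ = F·x = [6, 2]
P̄ = F·P·Fᵀ + Q = [23 0; 0 14]
S = H·P̄·Hᵀ + R = [107 60; 60 40]
K = P̄·Hᵀ·S⁻¹ = [23/34 -299/680; 7/17 -329/340]
x' − x̄ = [-3381/680, -791/340] = K·y
y = (KᵀK)⁻¹·Kᵀ·(x' − x̄) = [-8, -1]
z = y + H·x̄ = [-8, -1] + [10, 4] = [2, 3]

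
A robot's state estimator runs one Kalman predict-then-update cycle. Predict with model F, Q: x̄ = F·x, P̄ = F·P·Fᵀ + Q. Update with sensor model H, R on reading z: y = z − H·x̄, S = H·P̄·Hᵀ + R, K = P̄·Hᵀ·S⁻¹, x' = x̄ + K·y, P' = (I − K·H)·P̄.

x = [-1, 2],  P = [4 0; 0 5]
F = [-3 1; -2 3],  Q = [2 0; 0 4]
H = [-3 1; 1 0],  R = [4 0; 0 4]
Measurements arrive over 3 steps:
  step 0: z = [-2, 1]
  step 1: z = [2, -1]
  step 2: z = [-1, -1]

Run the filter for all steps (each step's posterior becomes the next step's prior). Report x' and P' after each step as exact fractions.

step 0: x' = [681/389, 4045/1167], P' = [964/389 2652/389; 2652/389 26000/1167]
step 1: x' = [-198455/192601, -156987/192601], P' = [426304/192601 1254828/192601; 1254828/192601 4440048/192601]
step 2: x' = [2484430/10284327, -4078924/10284327], P' = [23872960/10284327 70736084/10284327; 70736084/10284327 249428224/10284327]

step 0: x̄ = F·x = [5, 8]
step 0: P̄ = F·P·Fᵀ + Q = [43 39; 39 65]
step 0: y = z − H·x̄ = [5, -4]
step 0: S = H·P̄·Hᵀ + R = [222 -90; -90 47]
step 0: K = P̄·Hᵀ·S⁻¹ = [-60/389 241/389; 533/1167 663/389]
step 0: x' = x̄ + K·y = [681/389, 4045/1167]
step 0: P' = (I − K·H)·P̄ = [964/389 2652/389; 2652/389 26000/1167]
step 1: x̄ = F·x = [-2084/1167, 2683/389]
step 1: P̄ = F·P·Fᵀ + Q = [6626/1167 2612/389; 2612/389 51588/389]
step 1: y = z − H·x̄ = [-3989/389, 917/1167]
step 1: S = H·P̄·Hᵀ + R = [57350/389 -4014/389; -4014/389 11294/1167]
step 1: K = P̄·Hᵀ·S⁻¹ = [-6021/192601 106576/192601; 168891/192601 313707/192601]
step 1: x' = x̄ + K·y = [-198455/192601, -156987/192601]
step 1: P' = (I − K·H)·P̄ = [426304/192601 1254828/192601; 1254828/192601 4440048/192601]
step 2: x̄ = F·x = [438378/192601, -74051/192601]
step 2: P̄ = F·P·Fᵀ + Q = [1133018/192601 2074860/192601; 2074860/192601 27378116/192601]
step 2: y = z − H·x̄ = [1196584/192601, -630979/192601]
step 2: S = H·P̄·Hᵀ + R = [25896522/192601 -1324194/192601; -1324194/192601 1903422/192601]
step 2: K = P̄·Hᵀ·S⁻¹ = [-220699/10284327 5968240/10284327; 9304993/10284327 17684021/10284327]
step 2: x' = x̄ + K·y = [2484430/10284327, -4078924/10284327]
step 2: P' = (I − K·H)·P̄ = [23872960/10284327 70736084/10284327; 70736084/10284327 249428224/10284327]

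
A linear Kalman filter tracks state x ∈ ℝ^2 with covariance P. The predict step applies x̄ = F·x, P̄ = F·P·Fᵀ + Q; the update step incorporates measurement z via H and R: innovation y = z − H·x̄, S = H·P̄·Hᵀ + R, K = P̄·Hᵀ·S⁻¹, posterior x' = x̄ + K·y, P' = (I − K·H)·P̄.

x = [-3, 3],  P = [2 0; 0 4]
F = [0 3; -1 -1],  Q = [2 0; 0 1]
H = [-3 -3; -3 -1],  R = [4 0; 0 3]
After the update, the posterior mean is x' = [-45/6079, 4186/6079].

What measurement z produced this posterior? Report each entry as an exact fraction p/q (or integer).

z = [-1, -1]

x̄ = F·x = [9, 0]
P̄ = F·P·Fᵀ + Q = [38 -12; -12 7]
S = H·P̄·Hᵀ + R = [193 219; 219 280]
K = P̄·Hᵀ·S⁻¹ = [498/6079 -2604/6079; -2151/6079 2312/6079]
x' − x̄ = [-54756/6079, 4186/6079] = K·y
y = (KᵀK)⁻¹·Kᵀ·(x' − x̄) = [26, 26]
z = y + H·x̄ = [26, 26] + [-27, -27] = [-1, -1]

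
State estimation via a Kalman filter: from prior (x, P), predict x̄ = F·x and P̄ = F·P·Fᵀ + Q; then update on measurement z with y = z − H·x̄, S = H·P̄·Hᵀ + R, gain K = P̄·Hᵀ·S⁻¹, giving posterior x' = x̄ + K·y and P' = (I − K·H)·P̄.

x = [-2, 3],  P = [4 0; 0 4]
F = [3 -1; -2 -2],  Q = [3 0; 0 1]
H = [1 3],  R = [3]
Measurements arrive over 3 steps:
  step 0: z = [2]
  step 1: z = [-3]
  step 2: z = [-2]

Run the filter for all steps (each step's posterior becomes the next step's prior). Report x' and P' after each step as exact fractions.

step 0: x' = [-2308/247, 917/247], P' = [10596/247 -3537/247; -3537/247 1262/247]
step 1: x' = [-280545/12353, 82408/12353], P' = [3949404/12353 -1338591/12353; -1338591/12353 457442/12353]
step 2: x' = [48512348/1923767, -17163809/1923767], P' = [1405630212/1923767 -476754249/1923767; -476754249/1923767 162283934/1923767]

step 0: x̄ = F·x = [-9, -2]
step 0: P̄ = F·P·Fᵀ + Q = [43 -16; -16 33]
step 0: y = z − H·x̄ = [17]
step 0: S = H·P̄·Hᵀ + R = [247]
step 0: K = P̄·Hᵀ·S⁻¹ = [-5/247; 83/247]
step 0: x' = x̄ + K·y = [-2308/247, 917/247]
step 0: P' = (I − K·H)·P̄ = [10596/247 -3537/247; -3537/247 1262/247]
step 1: x̄ = F·x = [-7841/247, 214/19]
step 1: P̄ = F·P·Fᵀ + Q = [118589/247 -3608/19; -3608/19 1491/19]
step 1: y = z − H·x̄ = [-1246/247]
step 1: S = H·P̄·Hᵀ + R = [12353/247]
step 1: K = P̄·Hᵀ·S⁻¹ = [-22123/12353; 11245/12353]
step 1: x' = x̄ + K·y = [-280545/12353, 82408/12353]
step 1: P' = (I − K·H)·P̄ = [3949404/12353 -1338591/12353; -1338591/12353 457442/12353]
step 2: x̄ = F·x = [-924043/12353, 396274/12353]
step 2: P̄ = F·P·Fᵀ + Q = [44070683/12353 -17427176/12353; -17427176/12353 6931009/12353]
step 2: y = z − H·x̄ = [-289485/12353]
step 2: S = H·P̄·Hᵀ + R = [1923767/12353]
step 2: K = P̄·Hᵀ·S⁻¹ = [-8210845/1923767; 3365851/1923767]
step 2: x' = x̄ + K·y = [48512348/1923767, -17163809/1923767]
step 2: P' = (I − K·H)·P̄ = [1405630212/1923767 -476754249/1923767; -476754249/1923767 162283934/1923767]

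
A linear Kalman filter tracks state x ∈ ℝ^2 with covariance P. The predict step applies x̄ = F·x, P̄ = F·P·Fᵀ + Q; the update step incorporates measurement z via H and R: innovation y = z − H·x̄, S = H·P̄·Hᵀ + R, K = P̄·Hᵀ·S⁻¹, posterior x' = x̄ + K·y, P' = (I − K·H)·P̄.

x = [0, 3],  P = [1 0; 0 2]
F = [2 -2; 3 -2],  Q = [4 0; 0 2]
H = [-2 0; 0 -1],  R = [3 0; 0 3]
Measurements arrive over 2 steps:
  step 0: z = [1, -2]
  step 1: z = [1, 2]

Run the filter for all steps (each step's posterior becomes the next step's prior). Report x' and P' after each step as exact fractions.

step 0: x̄ = F·x = [-6, -6]
step 0: P̄ = F·P·Fᵀ + Q = [16 14; 14 19]
step 0: y = z − H·x̄ = [-11, -8]
step 0: S = H·P̄·Hᵀ + R = [67 28; 28 22]
step 0: K = P̄·Hᵀ·S⁻¹ = [-52/115 -7/115; -14/115 -163/230]
step 0: x' = x̄ + K·y = [-62/115, 116/115]
step 0: P' = (I − K·H)·P̄ = [78/115 21/115; 21/115 489/230]
step 1: x̄ = F·x = [-356/115, -418/115]
step 1: P̄ = F·P·Fᵀ + Q = [1582/115 1236/115; 1236/115 1658/115]
step 1: y = z − H·x̄ = [-597/115, -188/115]
step 1: S = H·P̄·Hᵀ + R = [6673/115 2472/115; 2472/115 2003/115]
step 1: K = P̄·Hᵀ·S⁻¹ = [-28540/63089 -3708/63089; -7416/63089 -43070/63089]
step 1: x' = x̄ + K·y = [-3160/4853, -9262/4853]
step 1: P' = (I − K·H)·P̄ = [42810/63089 11124/63089; 11124/63089 129210/63089]

step 0: x' = [-62/115, 116/115], P' = [78/115 21/115; 21/115 489/230]
step 1: x' = [-3160/4853, -9262/4853], P' = [42810/63089 11124/63089; 11124/63089 129210/63089]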